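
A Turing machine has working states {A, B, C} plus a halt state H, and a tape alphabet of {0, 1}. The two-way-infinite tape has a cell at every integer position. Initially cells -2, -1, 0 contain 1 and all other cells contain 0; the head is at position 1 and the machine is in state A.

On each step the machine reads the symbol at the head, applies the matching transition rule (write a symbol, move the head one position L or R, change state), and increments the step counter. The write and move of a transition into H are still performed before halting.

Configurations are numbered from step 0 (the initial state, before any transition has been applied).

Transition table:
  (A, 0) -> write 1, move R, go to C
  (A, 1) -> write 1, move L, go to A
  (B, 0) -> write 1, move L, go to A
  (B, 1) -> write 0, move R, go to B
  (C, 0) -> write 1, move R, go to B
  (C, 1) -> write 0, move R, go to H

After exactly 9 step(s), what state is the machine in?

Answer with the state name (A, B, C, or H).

Step 1: in state A at pos 1, read 0 -> (A,0)->write 1,move R,goto C. Now: state=C, head=2, tape[-3..3]=0111100 (head:      ^)
Step 2: in state C at pos 2, read 0 -> (C,0)->write 1,move R,goto B. Now: state=B, head=3, tape[-3..4]=01111100 (head:       ^)
Step 3: in state B at pos 3, read 0 -> (B,0)->write 1,move L,goto A. Now: state=A, head=2, tape[-3..4]=01111110 (head:      ^)
Step 4: in state A at pos 2, read 1 -> (A,1)->write 1,move L,goto A. Now: state=A, head=1, tape[-3..4]=01111110 (head:     ^)
Step 5: in state A at pos 1, read 1 -> (A,1)->write 1,move L,goto A. Now: state=A, head=0, tape[-3..4]=01111110 (head:    ^)
Step 6: in state A at pos 0, read 1 -> (A,1)->write 1,move L,goto A. Now: state=A, head=-1, tape[-3..4]=01111110 (head:   ^)
Step 7: in state A at pos -1, read 1 -> (A,1)->write 1,move L,goto A. Now: state=A, head=-2, tape[-3..4]=01111110 (head:  ^)
Step 8: in state A at pos -2, read 1 -> (A,1)->write 1,move L,goto A. Now: state=A, head=-3, tape[-4..4]=001111110 (head:  ^)
Step 9: in state A at pos -3, read 0 -> (A,0)->write 1,move R,goto C. Now: state=C, head=-2, tape[-4..4]=011111110 (head:   ^)

Answer: C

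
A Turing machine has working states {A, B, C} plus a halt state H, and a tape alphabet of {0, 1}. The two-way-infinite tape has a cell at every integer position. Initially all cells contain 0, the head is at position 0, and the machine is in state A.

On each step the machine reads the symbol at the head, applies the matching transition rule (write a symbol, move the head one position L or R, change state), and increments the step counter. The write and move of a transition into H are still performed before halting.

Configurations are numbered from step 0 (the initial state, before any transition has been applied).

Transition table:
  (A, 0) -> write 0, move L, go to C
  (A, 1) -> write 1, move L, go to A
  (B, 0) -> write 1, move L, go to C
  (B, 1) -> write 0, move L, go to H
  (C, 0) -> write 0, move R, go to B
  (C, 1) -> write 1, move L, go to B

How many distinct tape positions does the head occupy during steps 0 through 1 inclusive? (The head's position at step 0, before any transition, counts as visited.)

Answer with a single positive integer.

Step 1: in state A at pos 0, read 0 -> (A,0)->write 0,move L,goto C. Now: state=C, head=-1, tape[-2..1]=0000 (head:  ^)
Head positions at steps 0..1: starting at 0, distinct positions visited = {-1, 0} -> 2 position(s)

Answer: 2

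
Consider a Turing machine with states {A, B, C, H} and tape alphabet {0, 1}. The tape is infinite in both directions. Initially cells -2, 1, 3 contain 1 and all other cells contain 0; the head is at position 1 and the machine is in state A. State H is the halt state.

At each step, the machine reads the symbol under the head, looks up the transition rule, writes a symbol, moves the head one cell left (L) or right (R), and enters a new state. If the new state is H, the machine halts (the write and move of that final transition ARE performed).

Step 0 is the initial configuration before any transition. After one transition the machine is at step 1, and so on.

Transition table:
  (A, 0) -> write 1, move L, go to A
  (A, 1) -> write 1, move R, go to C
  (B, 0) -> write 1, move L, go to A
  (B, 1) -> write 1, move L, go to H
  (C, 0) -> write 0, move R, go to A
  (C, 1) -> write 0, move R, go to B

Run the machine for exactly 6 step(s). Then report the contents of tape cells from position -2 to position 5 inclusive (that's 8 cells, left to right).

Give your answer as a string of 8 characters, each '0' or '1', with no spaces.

Answer: 10010111

Derivation:
Step 1: in state A at pos 1, read 1 -> (A,1)->write 1,move R,goto C. Now: state=C, head=2, tape[-3..4]=01001010 (head:      ^)
Step 2: in state C at pos 2, read 0 -> (C,0)->write 0,move R,goto A. Now: state=A, head=3, tape[-3..4]=01001010 (head:       ^)
Step 3: in state A at pos 3, read 1 -> (A,1)->write 1,move R,goto C. Now: state=C, head=4, tape[-3..5]=010010100 (head:        ^)
Step 4: in state C at pos 4, read 0 -> (C,0)->write 0,move R,goto A. Now: state=A, head=5, tape[-3..6]=0100101000 (head:         ^)
Step 5: in state A at pos 5, read 0 -> (A,0)->write 1,move L,goto A. Now: state=A, head=4, tape[-3..6]=0100101010 (head:        ^)
Step 6: in state A at pos 4, read 0 -> (A,0)->write 1,move L,goto A. Now: state=A, head=3, tape[-3..6]=0100101110 (head:       ^)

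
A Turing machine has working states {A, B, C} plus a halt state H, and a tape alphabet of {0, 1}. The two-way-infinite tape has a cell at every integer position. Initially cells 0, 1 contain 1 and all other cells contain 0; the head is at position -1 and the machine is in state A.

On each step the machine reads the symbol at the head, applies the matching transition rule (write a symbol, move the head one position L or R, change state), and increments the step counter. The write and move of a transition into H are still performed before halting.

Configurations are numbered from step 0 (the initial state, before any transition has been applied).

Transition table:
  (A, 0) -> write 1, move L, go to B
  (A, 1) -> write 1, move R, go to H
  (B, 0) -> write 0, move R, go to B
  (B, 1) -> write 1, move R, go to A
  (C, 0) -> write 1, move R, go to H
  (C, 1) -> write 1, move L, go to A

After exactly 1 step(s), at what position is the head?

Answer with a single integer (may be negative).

Answer: -2

Derivation:
Step 1: in state A at pos -1, read 0 -> (A,0)->write 1,move L,goto B. Now: state=B, head=-2, tape[-3..2]=001110 (head:  ^)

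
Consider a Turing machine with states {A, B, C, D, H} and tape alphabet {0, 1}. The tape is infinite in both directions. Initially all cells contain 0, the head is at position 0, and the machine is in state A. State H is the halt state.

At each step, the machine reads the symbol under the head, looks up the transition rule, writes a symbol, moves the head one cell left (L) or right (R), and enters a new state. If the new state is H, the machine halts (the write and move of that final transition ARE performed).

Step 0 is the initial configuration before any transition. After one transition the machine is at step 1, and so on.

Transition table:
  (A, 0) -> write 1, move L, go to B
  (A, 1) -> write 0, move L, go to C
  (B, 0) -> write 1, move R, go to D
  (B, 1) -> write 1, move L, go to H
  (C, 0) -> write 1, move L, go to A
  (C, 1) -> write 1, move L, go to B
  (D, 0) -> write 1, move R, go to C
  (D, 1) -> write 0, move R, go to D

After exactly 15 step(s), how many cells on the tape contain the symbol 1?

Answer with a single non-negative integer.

Answer: 4

Derivation:
Step 1: in state A at pos 0, read 0 -> (A,0)->write 1,move L,goto B. Now: state=B, head=-1, tape[-2..1]=0010 (head:  ^)
Step 2: in state B at pos -1, read 0 -> (B,0)->write 1,move R,goto D. Now: state=D, head=0, tape[-2..1]=0110 (head:   ^)
Step 3: in state D at pos 0, read 1 -> (D,1)->write 0,move R,goto D. Now: state=D, head=1, tape[-2..2]=01000 (head:    ^)
Step 4: in state D at pos 1, read 0 -> (D,0)->write 1,move R,goto C. Now: state=C, head=2, tape[-2..3]=010100 (head:     ^)
Step 5: in state C at pos 2, read 0 -> (C,0)->write 1,move L,goto A. Now: state=A, head=1, tape[-2..3]=010110 (head:    ^)
Step 6: in state A at pos 1, read 1 -> (A,1)->write 0,move L,goto C. Now: state=C, head=0, tape[-2..3]=010010 (head:   ^)
Step 7: in state C at pos 0, read 0 -> (C,0)->write 1,move L,goto A. Now: state=A, head=-1, tape[-2..3]=011010 (head:  ^)
Step 8: in state A at pos -1, read 1 -> (A,1)->write 0,move L,goto C. Now: state=C, head=-2, tape[-3..3]=0001010 (head:  ^)
Step 9: in state C at pos -2, read 0 -> (C,0)->write 1,move L,goto A. Now: state=A, head=-3, tape[-4..3]=00101010 (head:  ^)
Step 10: in state A at pos -3, read 0 -> (A,0)->write 1,move L,goto B. Now: state=B, head=-4, tape[-5..3]=001101010 (head:  ^)
Step 11: in state B at pos -4, read 0 -> (B,0)->write 1,move R,goto D. Now: state=D, head=-3, tape[-5..3]=011101010 (head:   ^)
Step 12: in state D at pos -3, read 1 -> (D,1)->write 0,move R,goto D. Now: state=D, head=-2, tape[-5..3]=010101010 (head:    ^)
Step 13: in state D at pos -2, read 1 -> (D,1)->write 0,move R,goto D. Now: state=D, head=-1, tape[-5..3]=010001010 (head:     ^)
Step 14: in state D at pos -1, read 0 -> (D,0)->write 1,move R,goto C. Now: state=C, head=0, tape[-5..3]=010011010 (head:      ^)
Step 15: in state C at pos 0, read 1 -> (C,1)->write 1,move L,goto B. Now: state=B, head=-1, tape[-5..3]=010011010 (head:     ^)
Cells containing 1 after step 15: {-4, -1, 0, 2} -> 4 cell(s)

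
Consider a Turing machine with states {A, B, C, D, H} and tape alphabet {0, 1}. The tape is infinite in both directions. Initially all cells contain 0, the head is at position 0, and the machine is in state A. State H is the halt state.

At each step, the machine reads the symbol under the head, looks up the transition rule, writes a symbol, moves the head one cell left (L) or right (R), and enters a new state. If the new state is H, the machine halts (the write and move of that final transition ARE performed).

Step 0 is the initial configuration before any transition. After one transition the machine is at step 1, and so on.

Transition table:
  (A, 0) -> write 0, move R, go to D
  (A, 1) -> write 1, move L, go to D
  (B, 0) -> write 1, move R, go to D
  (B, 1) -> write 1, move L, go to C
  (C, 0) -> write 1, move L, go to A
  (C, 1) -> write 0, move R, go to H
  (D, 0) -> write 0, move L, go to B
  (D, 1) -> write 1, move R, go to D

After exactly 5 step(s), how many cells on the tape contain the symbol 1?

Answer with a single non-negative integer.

Answer: 1

Derivation:
Step 1: in state A at pos 0, read 0 -> (A,0)->write 0,move R,goto D. Now: state=D, head=1, tape[-1..2]=0000 (head:   ^)
Step 2: in state D at pos 1, read 0 -> (D,0)->write 0,move L,goto B. Now: state=B, head=0, tape[-1..2]=0000 (head:  ^)
Step 3: in state B at pos 0, read 0 -> (B,0)->write 1,move R,goto D. Now: state=D, head=1, tape[-1..2]=0100 (head:   ^)
Step 4: in state D at pos 1, read 0 -> (D,0)->write 0,move L,goto B. Now: state=B, head=0, tape[-1..2]=0100 (head:  ^)
Step 5: in state B at pos 0, read 1 -> (B,1)->write 1,move L,goto C. Now: state=C, head=-1, tape[-2..2]=00100 (head:  ^)
Cells containing 1 after step 5: {0} -> 1 cell(s)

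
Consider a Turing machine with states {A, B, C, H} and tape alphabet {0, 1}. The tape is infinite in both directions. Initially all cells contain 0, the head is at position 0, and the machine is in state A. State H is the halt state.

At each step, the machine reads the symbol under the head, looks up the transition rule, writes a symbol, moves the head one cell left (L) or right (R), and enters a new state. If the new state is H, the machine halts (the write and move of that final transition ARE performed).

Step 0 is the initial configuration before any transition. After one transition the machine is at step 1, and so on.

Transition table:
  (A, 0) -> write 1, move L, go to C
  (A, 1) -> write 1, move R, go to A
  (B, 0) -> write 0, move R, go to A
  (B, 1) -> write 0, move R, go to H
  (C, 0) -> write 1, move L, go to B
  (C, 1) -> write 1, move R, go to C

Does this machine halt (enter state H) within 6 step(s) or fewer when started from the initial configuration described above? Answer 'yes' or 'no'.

Answer: no

Derivation:
Step 1: in state A at pos 0, read 0 -> (A,0)->write 1,move L,goto C. Now: state=C, head=-1, tape[-2..1]=0010 (head:  ^)
Step 2: in state C at pos -1, read 0 -> (C,0)->write 1,move L,goto B. Now: state=B, head=-2, tape[-3..1]=00110 (head:  ^)
Step 3: in state B at pos -2, read 0 -> (B,0)->write 0,move R,goto A. Now: state=A, head=-1, tape[-3..1]=00110 (head:   ^)
Step 4: in state A at pos -1, read 1 -> (A,1)->write 1,move R,goto A. Now: state=A, head=0, tape[-3..1]=00110 (head:    ^)
Step 5: in state A at pos 0, read 1 -> (A,1)->write 1,move R,goto A. Now: state=A, head=1, tape[-3..2]=001100 (head:     ^)
Step 6: in state A at pos 1, read 0 -> (A,0)->write 1,move L,goto C. Now: state=C, head=0, tape[-3..2]=001110 (head:    ^)
After 6 step(s): state = C (not H) -> not halted within 6 -> no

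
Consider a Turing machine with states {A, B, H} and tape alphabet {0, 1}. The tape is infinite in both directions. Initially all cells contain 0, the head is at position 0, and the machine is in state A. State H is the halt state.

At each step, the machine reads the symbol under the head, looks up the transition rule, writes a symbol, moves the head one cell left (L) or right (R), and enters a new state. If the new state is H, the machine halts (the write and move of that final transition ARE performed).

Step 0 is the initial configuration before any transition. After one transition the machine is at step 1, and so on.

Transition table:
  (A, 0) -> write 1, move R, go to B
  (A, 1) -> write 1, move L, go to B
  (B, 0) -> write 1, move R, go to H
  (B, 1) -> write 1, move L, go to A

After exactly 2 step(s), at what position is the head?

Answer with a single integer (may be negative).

Answer: 2

Derivation:
Step 1: in state A at pos 0, read 0 -> (A,0)->write 1,move R,goto B. Now: state=B, head=1, tape[-1..2]=0100 (head:   ^)
Step 2: in state B at pos 1, read 0 -> (B,0)->write 1,move R,goto H. Now: state=H, head=2, tape[-1..3]=01100 (head:    ^)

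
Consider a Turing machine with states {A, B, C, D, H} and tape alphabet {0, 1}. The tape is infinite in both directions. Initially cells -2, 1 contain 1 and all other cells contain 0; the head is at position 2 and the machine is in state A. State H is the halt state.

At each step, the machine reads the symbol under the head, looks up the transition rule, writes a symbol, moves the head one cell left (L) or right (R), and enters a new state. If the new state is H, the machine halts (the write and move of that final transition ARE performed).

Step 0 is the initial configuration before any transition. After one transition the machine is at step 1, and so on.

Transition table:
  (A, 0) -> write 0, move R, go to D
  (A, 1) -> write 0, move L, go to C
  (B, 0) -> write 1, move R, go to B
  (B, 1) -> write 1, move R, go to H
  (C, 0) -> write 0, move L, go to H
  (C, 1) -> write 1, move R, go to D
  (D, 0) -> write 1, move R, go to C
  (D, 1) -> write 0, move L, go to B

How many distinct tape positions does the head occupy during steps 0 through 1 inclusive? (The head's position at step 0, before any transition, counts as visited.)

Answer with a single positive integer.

Step 1: in state A at pos 2, read 0 -> (A,0)->write 0,move R,goto D. Now: state=D, head=3, tape[-3..4]=01001000 (head:       ^)
Head positions at steps 0..1: starting at 2, distinct positions visited = {2, 3} -> 2 position(s)

Answer: 2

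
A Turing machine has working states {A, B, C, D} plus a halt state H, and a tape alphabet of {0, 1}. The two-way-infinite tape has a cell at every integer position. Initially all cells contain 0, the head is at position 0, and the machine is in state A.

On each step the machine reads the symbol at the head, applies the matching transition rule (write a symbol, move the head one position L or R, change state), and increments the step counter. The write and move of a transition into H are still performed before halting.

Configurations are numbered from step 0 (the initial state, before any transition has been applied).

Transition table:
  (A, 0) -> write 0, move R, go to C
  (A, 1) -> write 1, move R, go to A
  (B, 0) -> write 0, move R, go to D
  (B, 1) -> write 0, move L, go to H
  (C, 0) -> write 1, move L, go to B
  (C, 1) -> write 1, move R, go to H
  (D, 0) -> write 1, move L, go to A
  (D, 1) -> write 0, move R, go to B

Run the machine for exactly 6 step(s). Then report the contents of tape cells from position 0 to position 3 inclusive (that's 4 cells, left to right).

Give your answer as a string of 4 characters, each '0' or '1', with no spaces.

Answer: 0001

Derivation:
Step 1: in state A at pos 0, read 0 -> (A,0)->write 0,move R,goto C. Now: state=C, head=1, tape[-1..2]=0000 (head:   ^)
Step 2: in state C at pos 1, read 0 -> (C,0)->write 1,move L,goto B. Now: state=B, head=0, tape[-1..2]=0010 (head:  ^)
Step 3: in state B at pos 0, read 0 -> (B,0)->write 0,move R,goto D. Now: state=D, head=1, tape[-1..2]=0010 (head:   ^)
Step 4: in state D at pos 1, read 1 -> (D,1)->write 0,move R,goto B. Now: state=B, head=2, tape[-1..3]=00000 (head:    ^)
Step 5: in state B at pos 2, read 0 -> (B,0)->write 0,move R,goto D. Now: state=D, head=3, tape[-1..4]=000000 (head:     ^)
Step 6: in state D at pos 3, read 0 -> (D,0)->write 1,move L,goto A. Now: state=A, head=2, tape[-1..4]=000010 (head:    ^)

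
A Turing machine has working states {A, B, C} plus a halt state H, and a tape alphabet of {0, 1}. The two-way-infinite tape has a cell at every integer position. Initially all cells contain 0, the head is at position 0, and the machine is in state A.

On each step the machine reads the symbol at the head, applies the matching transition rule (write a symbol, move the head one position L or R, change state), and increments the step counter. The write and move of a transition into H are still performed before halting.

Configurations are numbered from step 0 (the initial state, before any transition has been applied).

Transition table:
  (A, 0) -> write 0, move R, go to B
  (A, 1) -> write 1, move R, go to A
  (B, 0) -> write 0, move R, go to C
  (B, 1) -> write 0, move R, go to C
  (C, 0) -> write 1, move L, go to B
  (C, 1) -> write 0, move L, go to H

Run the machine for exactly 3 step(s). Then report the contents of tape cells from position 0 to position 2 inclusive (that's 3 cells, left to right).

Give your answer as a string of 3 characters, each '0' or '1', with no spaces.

Step 1: in state A at pos 0, read 0 -> (A,0)->write 0,move R,goto B. Now: state=B, head=1, tape[-1..2]=0000 (head:   ^)
Step 2: in state B at pos 1, read 0 -> (B,0)->write 0,move R,goto C. Now: state=C, head=2, tape[-1..3]=00000 (head:    ^)
Step 3: in state C at pos 2, read 0 -> (C,0)->write 1,move L,goto B. Now: state=B, head=1, tape[-1..3]=00010 (head:   ^)

Answer: 001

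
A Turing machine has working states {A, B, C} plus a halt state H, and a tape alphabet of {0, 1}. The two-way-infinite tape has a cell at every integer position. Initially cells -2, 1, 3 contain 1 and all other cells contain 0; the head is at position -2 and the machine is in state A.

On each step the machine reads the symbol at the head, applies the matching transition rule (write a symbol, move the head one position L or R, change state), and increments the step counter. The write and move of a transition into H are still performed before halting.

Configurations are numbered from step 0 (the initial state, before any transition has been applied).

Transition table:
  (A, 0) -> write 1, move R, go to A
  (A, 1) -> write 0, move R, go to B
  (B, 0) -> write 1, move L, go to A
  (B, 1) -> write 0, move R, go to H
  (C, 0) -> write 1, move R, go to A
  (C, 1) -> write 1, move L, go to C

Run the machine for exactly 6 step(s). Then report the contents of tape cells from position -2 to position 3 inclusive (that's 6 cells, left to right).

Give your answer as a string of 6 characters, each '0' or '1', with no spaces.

Answer: 111101

Derivation:
Step 1: in state A at pos -2, read 1 -> (A,1)->write 0,move R,goto B. Now: state=B, head=-1, tape[-3..4]=00001010 (head:   ^)
Step 2: in state B at pos -1, read 0 -> (B,0)->write 1,move L,goto A. Now: state=A, head=-2, tape[-3..4]=00101010 (head:  ^)
Step 3: in state A at pos -2, read 0 -> (A,0)->write 1,move R,goto A. Now: state=A, head=-1, tape[-3..4]=01101010 (head:   ^)
Step 4: in state A at pos -1, read 1 -> (A,1)->write 0,move R,goto B. Now: state=B, head=0, tape[-3..4]=01001010 (head:    ^)
Step 5: in state B at pos 0, read 0 -> (B,0)->write 1,move L,goto A. Now: state=A, head=-1, tape[-3..4]=01011010 (head:   ^)
Step 6: in state A at pos -1, read 0 -> (A,0)->write 1,move R,goto A. Now: state=A, head=0, tape[-3..4]=01111010 (head:    ^)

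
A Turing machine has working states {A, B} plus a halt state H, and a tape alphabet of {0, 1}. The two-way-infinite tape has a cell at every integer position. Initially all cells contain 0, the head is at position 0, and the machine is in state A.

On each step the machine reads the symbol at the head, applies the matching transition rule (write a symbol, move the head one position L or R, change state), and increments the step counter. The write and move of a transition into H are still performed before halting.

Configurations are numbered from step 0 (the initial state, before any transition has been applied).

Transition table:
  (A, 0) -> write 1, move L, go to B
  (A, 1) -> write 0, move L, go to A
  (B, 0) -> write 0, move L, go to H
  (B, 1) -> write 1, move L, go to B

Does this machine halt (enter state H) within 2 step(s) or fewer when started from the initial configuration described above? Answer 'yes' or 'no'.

Answer: yes

Derivation:
Step 1: in state A at pos 0, read 0 -> (A,0)->write 1,move L,goto B. Now: state=B, head=-1, tape[-2..1]=0010 (head:  ^)
Step 2: in state B at pos -1, read 0 -> (B,0)->write 0,move L,goto H. Now: state=H, head=-2, tape[-3..1]=00010 (head:  ^)
State H reached at step 2; 2 <= 2 -> yes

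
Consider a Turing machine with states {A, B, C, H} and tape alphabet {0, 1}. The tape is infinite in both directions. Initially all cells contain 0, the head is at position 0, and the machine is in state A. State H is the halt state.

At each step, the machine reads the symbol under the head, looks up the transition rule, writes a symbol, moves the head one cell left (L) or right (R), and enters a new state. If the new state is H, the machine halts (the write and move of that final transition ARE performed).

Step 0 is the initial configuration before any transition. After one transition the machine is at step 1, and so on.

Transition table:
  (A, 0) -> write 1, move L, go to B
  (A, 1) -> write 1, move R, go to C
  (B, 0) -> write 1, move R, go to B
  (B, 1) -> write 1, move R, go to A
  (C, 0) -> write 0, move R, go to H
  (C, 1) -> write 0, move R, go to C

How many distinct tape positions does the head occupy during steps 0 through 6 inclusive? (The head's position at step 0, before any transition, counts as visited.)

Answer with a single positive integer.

Answer: 4

Derivation:
Step 1: in state A at pos 0, read 0 -> (A,0)->write 1,move L,goto B. Now: state=B, head=-1, tape[-2..1]=0010 (head:  ^)
Step 2: in state B at pos -1, read 0 -> (B,0)->write 1,move R,goto B. Now: state=B, head=0, tape[-2..1]=0110 (head:   ^)
Step 3: in state B at pos 0, read 1 -> (B,1)->write 1,move R,goto A. Now: state=A, head=1, tape[-2..2]=01100 (head:    ^)
Step 4: in state A at pos 1, read 0 -> (A,0)->write 1,move L,goto B. Now: state=B, head=0, tape[-2..2]=01110 (head:   ^)
Step 5: in state B at pos 0, read 1 -> (B,1)->write 1,move R,goto A. Now: state=A, head=1, tape[-2..2]=01110 (head:    ^)
Step 6: in state A at pos 1, read 1 -> (A,1)->write 1,move R,goto C. Now: state=C, head=2, tape[-2..3]=011100 (head:     ^)
Head positions at steps 0..6: starting at 0, distinct positions visited = {-1, 0, 1, 2} -> 4 position(s)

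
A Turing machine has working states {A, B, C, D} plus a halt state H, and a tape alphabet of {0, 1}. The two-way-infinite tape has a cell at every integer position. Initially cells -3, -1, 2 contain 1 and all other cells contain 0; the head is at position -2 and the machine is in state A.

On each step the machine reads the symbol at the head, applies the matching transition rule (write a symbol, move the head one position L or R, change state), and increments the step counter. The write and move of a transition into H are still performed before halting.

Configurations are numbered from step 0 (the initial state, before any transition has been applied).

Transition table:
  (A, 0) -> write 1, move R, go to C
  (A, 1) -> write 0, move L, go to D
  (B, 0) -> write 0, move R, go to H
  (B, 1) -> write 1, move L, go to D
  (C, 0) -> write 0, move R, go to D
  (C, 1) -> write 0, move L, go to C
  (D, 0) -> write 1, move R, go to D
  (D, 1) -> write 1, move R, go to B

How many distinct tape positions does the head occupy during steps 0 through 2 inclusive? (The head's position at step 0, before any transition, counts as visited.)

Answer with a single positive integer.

Step 1: in state A at pos -2, read 0 -> (A,0)->write 1,move R,goto C. Now: state=C, head=-1, tape[-4..3]=01110010 (head:    ^)
Step 2: in state C at pos -1, read 1 -> (C,1)->write 0,move L,goto C. Now: state=C, head=-2, tape[-4..3]=01100010 (head:   ^)
Head positions at steps 0..2: starting at -2, distinct positions visited = {-2, -1} -> 2 position(s)

Answer: 2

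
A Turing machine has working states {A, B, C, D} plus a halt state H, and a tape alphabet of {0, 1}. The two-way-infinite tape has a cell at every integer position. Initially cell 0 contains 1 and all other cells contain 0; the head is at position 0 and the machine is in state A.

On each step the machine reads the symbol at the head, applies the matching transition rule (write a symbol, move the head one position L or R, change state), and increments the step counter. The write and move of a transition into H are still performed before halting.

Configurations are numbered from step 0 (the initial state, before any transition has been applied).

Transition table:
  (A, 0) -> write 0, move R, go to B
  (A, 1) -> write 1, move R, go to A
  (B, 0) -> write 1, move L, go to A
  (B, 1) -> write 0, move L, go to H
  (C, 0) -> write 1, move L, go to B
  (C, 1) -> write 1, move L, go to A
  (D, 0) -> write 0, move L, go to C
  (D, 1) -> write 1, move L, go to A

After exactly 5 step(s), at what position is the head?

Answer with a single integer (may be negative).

Answer: 1

Derivation:
Step 1: in state A at pos 0, read 1 -> (A,1)->write 1,move R,goto A. Now: state=A, head=1, tape[-1..2]=0100 (head:   ^)
Step 2: in state A at pos 1, read 0 -> (A,0)->write 0,move R,goto B. Now: state=B, head=2, tape[-1..3]=01000 (head:    ^)
Step 3: in state B at pos 2, read 0 -> (B,0)->write 1,move L,goto A. Now: state=A, head=1, tape[-1..3]=01010 (head:   ^)
Step 4: in state A at pos 1, read 0 -> (A,0)->write 0,move R,goto B. Now: state=B, head=2, tape[-1..3]=01010 (head:    ^)
Step 5: in state B at pos 2, read 1 -> (B,1)->write 0,move L,goto H. Now: state=H, head=1, tape[-1..3]=01000 (head:   ^)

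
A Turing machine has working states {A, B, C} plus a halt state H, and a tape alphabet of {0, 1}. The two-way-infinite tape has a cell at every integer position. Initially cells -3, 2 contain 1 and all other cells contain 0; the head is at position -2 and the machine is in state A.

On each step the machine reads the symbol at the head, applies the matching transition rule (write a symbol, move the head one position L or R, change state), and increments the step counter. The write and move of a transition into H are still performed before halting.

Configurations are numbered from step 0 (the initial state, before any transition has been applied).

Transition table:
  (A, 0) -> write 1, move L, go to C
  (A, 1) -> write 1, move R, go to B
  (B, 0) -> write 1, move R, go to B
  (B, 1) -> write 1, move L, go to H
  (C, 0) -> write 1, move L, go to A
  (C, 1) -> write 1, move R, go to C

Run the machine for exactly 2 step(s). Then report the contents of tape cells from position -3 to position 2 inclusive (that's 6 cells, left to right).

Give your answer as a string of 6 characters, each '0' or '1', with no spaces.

Answer: 110001

Derivation:
Step 1: in state A at pos -2, read 0 -> (A,0)->write 1,move L,goto C. Now: state=C, head=-3, tape[-4..3]=01100010 (head:  ^)
Step 2: in state C at pos -3, read 1 -> (C,1)->write 1,move R,goto C. Now: state=C, head=-2, tape[-4..3]=01100010 (head:   ^)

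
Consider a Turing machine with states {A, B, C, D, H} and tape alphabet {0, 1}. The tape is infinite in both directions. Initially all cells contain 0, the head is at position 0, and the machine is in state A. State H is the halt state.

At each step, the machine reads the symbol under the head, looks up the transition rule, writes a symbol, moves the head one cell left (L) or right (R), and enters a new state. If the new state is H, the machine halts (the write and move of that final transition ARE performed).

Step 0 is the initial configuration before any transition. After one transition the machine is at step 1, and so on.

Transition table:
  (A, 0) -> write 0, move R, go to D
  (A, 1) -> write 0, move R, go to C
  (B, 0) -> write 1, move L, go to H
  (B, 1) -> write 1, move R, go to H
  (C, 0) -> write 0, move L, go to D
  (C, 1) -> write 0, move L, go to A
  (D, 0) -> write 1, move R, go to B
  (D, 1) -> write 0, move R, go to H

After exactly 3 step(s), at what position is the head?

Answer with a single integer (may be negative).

Answer: 1

Derivation:
Step 1: in state A at pos 0, read 0 -> (A,0)->write 0,move R,goto D. Now: state=D, head=1, tape[-1..2]=0000 (head:   ^)
Step 2: in state D at pos 1, read 0 -> (D,0)->write 1,move R,goto B. Now: state=B, head=2, tape[-1..3]=00100 (head:    ^)
Step 3: in state B at pos 2, read 0 -> (B,0)->write 1,move L,goto H. Now: state=H, head=1, tape[-1..3]=00110 (head:   ^)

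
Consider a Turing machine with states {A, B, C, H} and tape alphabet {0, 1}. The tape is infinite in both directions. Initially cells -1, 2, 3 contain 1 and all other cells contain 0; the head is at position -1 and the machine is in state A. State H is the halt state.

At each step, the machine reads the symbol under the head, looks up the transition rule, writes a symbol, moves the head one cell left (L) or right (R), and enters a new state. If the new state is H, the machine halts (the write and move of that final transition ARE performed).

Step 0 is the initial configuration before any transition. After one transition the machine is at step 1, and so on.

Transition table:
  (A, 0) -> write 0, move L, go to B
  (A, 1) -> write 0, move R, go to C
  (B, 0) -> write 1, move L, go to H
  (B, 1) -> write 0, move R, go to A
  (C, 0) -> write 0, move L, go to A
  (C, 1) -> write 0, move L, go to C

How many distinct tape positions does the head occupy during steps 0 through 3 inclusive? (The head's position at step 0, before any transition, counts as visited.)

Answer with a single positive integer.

Step 1: in state A at pos -1, read 1 -> (A,1)->write 0,move R,goto C. Now: state=C, head=0, tape[-2..4]=0000110 (head:   ^)
Step 2: in state C at pos 0, read 0 -> (C,0)->write 0,move L,goto A. Now: state=A, head=-1, tape[-2..4]=0000110 (head:  ^)
Step 3: in state A at pos -1, read 0 -> (A,0)->write 0,move L,goto B. Now: state=B, head=-2, tape[-3..4]=00000110 (head:  ^)
Head positions at steps 0..3: starting at -1, distinct positions visited = {-2, -1, 0} -> 3 position(s)

Answer: 3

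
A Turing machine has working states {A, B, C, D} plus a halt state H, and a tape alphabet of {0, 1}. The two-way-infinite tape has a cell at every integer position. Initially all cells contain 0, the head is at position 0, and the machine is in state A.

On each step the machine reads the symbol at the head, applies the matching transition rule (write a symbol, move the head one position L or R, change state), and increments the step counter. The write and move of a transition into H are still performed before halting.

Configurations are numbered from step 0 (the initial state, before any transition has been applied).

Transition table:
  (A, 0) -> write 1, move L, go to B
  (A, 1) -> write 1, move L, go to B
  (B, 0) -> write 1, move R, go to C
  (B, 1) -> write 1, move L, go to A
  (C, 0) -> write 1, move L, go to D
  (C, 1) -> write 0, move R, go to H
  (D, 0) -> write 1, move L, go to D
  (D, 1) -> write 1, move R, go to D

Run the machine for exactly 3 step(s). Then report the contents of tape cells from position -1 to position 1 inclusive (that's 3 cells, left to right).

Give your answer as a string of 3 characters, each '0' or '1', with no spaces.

Step 1: in state A at pos 0, read 0 -> (A,0)->write 1,move L,goto B. Now: state=B, head=-1, tape[-2..1]=0010 (head:  ^)
Step 2: in state B at pos -1, read 0 -> (B,0)->write 1,move R,goto C. Now: state=C, head=0, tape[-2..1]=0110 (head:   ^)
Step 3: in state C at pos 0, read 1 -> (C,1)->write 0,move R,goto H. Now: state=H, head=1, tape[-2..2]=01000 (head:    ^)

Answer: 100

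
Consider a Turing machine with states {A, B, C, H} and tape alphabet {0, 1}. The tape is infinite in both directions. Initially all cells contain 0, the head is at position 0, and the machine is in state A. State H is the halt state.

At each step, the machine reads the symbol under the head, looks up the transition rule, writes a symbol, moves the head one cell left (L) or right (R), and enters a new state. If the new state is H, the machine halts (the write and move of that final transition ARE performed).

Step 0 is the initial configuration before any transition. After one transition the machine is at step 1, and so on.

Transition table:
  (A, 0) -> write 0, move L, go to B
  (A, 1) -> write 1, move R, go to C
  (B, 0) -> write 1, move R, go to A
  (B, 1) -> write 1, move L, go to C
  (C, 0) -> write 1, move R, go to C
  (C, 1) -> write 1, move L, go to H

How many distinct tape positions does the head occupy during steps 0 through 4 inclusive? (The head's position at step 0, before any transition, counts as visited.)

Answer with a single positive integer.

Answer: 3

Derivation:
Step 1: in state A at pos 0, read 0 -> (A,0)->write 0,move L,goto B. Now: state=B, head=-1, tape[-2..1]=0000 (head:  ^)
Step 2: in state B at pos -1, read 0 -> (B,0)->write 1,move R,goto A. Now: state=A, head=0, tape[-2..1]=0100 (head:   ^)
Step 3: in state A at pos 0, read 0 -> (A,0)->write 0,move L,goto B. Now: state=B, head=-1, tape[-2..1]=0100 (head:  ^)
Step 4: in state B at pos -1, read 1 -> (B,1)->write 1,move L,goto C. Now: state=C, head=-2, tape[-3..1]=00100 (head:  ^)
Head positions at steps 0..4: starting at 0, distinct positions visited = {-2, -1, 0} -> 3 position(s)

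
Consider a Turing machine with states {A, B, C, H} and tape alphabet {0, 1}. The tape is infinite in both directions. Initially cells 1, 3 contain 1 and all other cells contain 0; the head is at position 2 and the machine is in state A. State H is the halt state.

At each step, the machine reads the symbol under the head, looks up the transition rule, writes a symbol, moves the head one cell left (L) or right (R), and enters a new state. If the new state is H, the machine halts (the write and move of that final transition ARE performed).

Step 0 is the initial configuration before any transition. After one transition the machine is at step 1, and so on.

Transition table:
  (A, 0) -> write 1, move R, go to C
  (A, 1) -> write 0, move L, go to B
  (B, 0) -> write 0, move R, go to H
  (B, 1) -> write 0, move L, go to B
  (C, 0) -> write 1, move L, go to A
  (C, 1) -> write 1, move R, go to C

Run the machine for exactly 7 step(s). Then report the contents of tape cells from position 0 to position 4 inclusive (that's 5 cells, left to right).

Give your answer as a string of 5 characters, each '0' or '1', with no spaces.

Step 1: in state A at pos 2, read 0 -> (A,0)->write 1,move R,goto C. Now: state=C, head=3, tape[0..4]=01110 (head:    ^)
Step 2: in state C at pos 3, read 1 -> (C,1)->write 1,move R,goto C. Now: state=C, head=4, tape[0..5]=011100 (head:     ^)
Step 3: in state C at pos 4, read 0 -> (C,0)->write 1,move L,goto A. Now: state=A, head=3, tape[0..5]=011110 (head:    ^)
Step 4: in state A at pos 3, read 1 -> (A,1)->write 0,move L,goto B. Now: state=B, head=2, tape[0..5]=011010 (head:   ^)
Step 5: in state B at pos 2, read 1 -> (B,1)->write 0,move L,goto B. Now: state=B, head=1, tape[0..5]=010010 (head:  ^)
Step 6: in state B at pos 1, read 1 -> (B,1)->write 0,move L,goto B. Now: state=B, head=0, tape[-1..5]=0000010 (head:  ^)
Step 7: in state B at pos 0, read 0 -> (B,0)->write 0,move R,goto H. Now: state=H, head=1, tape[-1..5]=0000010 (head:   ^)

Answer: 00001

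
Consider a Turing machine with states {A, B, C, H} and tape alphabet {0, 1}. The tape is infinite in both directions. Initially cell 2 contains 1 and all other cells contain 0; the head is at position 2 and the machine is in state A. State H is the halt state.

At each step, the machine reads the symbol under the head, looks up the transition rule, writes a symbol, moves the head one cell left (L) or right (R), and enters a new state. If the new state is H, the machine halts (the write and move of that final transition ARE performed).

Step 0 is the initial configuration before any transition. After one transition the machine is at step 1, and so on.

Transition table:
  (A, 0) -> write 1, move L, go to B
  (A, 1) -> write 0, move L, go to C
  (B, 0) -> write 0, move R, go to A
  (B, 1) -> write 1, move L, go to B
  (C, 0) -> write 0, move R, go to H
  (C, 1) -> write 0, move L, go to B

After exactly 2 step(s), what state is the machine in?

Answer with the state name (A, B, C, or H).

Answer: H

Derivation:
Step 1: in state A at pos 2, read 1 -> (A,1)->write 0,move L,goto C. Now: state=C, head=1, tape[0..3]=0000 (head:  ^)
Step 2: in state C at pos 1, read 0 -> (C,0)->write 0,move R,goto H. Now: state=H, head=2, tape[0..3]=0000 (head:   ^)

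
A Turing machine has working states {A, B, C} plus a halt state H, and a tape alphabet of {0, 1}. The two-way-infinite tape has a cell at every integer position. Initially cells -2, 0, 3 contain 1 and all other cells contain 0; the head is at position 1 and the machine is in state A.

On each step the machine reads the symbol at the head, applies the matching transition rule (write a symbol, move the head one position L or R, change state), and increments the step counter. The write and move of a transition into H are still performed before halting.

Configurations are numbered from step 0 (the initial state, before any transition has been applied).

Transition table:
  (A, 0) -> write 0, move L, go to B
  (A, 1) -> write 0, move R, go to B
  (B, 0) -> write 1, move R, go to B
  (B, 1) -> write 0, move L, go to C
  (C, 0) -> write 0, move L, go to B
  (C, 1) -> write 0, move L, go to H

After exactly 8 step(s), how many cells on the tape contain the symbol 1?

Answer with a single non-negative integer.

Answer: 4

Derivation:
Step 1: in state A at pos 1, read 0 -> (A,0)->write 0,move L,goto B. Now: state=B, head=0, tape[-3..4]=01010010 (head:    ^)
Step 2: in state B at pos 0, read 1 -> (B,1)->write 0,move L,goto C. Now: state=C, head=-1, tape[-3..4]=01000010 (head:   ^)
Step 3: in state C at pos -1, read 0 -> (C,0)->write 0,move L,goto B. Now: state=B, head=-2, tape[-3..4]=01000010 (head:  ^)
Step 4: in state B at pos -2, read 1 -> (B,1)->write 0,move L,goto C. Now: state=C, head=-3, tape[-4..4]=000000010 (head:  ^)
Step 5: in state C at pos -3, read 0 -> (C,0)->write 0,move L,goto B. Now: state=B, head=-4, tape[-5..4]=0000000010 (head:  ^)
Step 6: in state B at pos -4, read 0 -> (B,0)->write 1,move R,goto B. Now: state=B, head=-3, tape[-5..4]=0100000010 (head:   ^)
Step 7: in state B at pos -3, read 0 -> (B,0)->write 1,move R,goto B. Now: state=B, head=-2, tape[-5..4]=0110000010 (head:    ^)
Step 8: in state B at pos -2, read 0 -> (B,0)->write 1,move R,goto B. Now: state=B, head=-1, tape[-5..4]=0111000010 (head:     ^)
Cells containing 1 after step 8: {-4, -3, -2, 3} -> 4 cell(s)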